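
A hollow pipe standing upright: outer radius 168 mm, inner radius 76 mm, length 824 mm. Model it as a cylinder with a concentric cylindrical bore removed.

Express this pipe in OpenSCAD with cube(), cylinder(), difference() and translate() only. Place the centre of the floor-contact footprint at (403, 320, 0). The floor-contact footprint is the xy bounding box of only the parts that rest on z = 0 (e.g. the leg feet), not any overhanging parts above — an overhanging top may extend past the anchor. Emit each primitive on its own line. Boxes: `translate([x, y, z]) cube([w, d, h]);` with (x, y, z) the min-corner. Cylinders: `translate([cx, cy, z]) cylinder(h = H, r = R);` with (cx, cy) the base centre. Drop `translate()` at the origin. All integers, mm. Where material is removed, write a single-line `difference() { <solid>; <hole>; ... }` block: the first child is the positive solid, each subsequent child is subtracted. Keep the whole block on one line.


difference() { translate([403, 320, 0]) cylinder(h = 824, r = 168); translate([403, 320, 0]) cylinder(h = 824, r = 76); }


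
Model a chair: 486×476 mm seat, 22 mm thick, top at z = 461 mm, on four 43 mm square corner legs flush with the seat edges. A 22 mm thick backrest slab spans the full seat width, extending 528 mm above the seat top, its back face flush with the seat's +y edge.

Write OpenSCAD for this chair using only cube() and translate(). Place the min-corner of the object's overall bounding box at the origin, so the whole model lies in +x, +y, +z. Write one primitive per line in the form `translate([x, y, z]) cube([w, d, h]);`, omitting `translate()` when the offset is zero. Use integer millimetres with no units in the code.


translate([0, 0, 439]) cube([486, 476, 22]);
cube([43, 43, 439]);
translate([443, 0, 0]) cube([43, 43, 439]);
translate([0, 433, 0]) cube([43, 43, 439]);
translate([443, 433, 0]) cube([43, 43, 439]);
translate([0, 454, 461]) cube([486, 22, 528]);


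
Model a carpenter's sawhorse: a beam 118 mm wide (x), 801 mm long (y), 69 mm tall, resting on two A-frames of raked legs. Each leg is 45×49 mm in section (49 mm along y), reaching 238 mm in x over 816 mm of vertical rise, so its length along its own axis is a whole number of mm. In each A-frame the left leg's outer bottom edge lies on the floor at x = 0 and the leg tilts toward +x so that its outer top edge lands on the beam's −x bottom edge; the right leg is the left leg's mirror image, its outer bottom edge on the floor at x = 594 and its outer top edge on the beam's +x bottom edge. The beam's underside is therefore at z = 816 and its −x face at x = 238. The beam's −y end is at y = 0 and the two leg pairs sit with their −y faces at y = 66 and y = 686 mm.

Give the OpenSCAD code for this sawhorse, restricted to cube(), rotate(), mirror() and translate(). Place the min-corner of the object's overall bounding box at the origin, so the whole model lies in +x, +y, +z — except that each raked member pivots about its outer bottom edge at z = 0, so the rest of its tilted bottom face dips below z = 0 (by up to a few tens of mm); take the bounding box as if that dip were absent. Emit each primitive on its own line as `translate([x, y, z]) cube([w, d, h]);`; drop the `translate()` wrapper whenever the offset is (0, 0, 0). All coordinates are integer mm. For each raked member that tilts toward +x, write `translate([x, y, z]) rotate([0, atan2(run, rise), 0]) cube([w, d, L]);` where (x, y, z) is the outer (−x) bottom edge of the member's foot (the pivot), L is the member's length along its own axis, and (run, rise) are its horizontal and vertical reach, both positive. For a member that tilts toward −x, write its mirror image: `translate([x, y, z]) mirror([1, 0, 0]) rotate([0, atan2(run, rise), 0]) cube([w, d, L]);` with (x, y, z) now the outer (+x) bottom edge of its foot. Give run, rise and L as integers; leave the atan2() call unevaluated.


translate([238, 0, 816]) cube([118, 801, 69]);
translate([0, 66, 0]) rotate([0, atan2(238, 816), 0]) cube([45, 49, 850]);
translate([594, 66, 0]) mirror([1, 0, 0]) rotate([0, atan2(238, 816), 0]) cube([45, 49, 850]);
translate([0, 686, 0]) rotate([0, atan2(238, 816), 0]) cube([45, 49, 850]);
translate([594, 686, 0]) mirror([1, 0, 0]) rotate([0, atan2(238, 816), 0]) cube([45, 49, 850]);


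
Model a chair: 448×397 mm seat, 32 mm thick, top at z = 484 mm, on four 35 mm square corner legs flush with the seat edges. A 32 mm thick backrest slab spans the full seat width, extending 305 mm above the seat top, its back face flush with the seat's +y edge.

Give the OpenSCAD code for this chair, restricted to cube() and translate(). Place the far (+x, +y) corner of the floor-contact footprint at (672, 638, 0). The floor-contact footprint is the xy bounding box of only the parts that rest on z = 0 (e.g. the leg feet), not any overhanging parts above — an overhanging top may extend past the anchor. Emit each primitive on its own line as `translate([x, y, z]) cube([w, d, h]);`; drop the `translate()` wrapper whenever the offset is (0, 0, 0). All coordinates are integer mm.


translate([224, 241, 452]) cube([448, 397, 32]);
translate([224, 241, 0]) cube([35, 35, 452]);
translate([637, 241, 0]) cube([35, 35, 452]);
translate([224, 603, 0]) cube([35, 35, 452]);
translate([637, 603, 0]) cube([35, 35, 452]);
translate([224, 606, 484]) cube([448, 32, 305]);


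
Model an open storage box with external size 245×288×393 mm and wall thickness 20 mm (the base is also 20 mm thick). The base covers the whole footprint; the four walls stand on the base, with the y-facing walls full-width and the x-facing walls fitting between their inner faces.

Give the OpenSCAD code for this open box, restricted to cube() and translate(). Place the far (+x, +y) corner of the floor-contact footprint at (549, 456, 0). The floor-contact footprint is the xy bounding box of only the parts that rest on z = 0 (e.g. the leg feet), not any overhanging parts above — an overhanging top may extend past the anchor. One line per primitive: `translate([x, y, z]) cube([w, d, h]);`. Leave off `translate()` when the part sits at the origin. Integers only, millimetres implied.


translate([304, 168, 0]) cube([245, 288, 20]);
translate([304, 168, 20]) cube([245, 20, 373]);
translate([304, 436, 20]) cube([245, 20, 373]);
translate([304, 188, 20]) cube([20, 248, 373]);
translate([529, 188, 20]) cube([20, 248, 373]);


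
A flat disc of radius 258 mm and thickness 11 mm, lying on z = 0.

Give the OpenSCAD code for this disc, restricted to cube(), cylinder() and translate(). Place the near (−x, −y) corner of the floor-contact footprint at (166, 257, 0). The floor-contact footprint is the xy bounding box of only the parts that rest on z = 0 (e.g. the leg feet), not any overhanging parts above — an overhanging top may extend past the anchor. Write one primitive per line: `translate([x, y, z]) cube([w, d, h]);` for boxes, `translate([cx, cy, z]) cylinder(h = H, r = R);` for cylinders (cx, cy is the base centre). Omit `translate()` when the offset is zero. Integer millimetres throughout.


translate([424, 515, 0]) cylinder(h = 11, r = 258);


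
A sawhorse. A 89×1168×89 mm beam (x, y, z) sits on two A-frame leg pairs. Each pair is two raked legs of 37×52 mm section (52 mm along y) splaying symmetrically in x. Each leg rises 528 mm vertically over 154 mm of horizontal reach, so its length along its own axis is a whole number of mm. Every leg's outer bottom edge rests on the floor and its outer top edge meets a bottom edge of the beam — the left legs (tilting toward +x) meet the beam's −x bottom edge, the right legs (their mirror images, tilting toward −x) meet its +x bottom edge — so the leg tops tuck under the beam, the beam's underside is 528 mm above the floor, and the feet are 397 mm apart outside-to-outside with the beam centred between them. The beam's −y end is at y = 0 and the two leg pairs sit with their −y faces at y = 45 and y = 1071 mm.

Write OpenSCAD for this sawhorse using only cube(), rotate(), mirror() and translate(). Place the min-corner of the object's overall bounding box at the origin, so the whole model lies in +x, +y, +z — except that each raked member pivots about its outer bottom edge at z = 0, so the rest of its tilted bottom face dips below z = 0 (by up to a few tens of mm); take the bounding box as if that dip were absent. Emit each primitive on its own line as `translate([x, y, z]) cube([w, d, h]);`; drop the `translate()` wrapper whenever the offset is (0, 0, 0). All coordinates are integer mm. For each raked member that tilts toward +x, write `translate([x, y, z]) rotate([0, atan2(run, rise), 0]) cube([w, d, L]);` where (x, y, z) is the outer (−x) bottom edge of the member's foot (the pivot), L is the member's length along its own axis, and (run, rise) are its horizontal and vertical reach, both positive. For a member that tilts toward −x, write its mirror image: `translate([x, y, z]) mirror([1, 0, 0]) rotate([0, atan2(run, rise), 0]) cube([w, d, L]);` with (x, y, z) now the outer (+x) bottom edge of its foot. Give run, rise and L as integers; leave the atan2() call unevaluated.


// leg length = √(154² + 528²) = 550
// right-leg outer foot x = 2·154 + 89 = 397
// beam min-corner = (154, 0, 528)
translate([154, 0, 528]) cube([89, 1168, 89]);
translate([0, 45, 0]) rotate([0, atan2(154, 528), 0]) cube([37, 52, 550]);
translate([397, 45, 0]) mirror([1, 0, 0]) rotate([0, atan2(154, 528), 0]) cube([37, 52, 550]);
translate([0, 1071, 0]) rotate([0, atan2(154, 528), 0]) cube([37, 52, 550]);
translate([397, 1071, 0]) mirror([1, 0, 0]) rotate([0, atan2(154, 528), 0]) cube([37, 52, 550]);


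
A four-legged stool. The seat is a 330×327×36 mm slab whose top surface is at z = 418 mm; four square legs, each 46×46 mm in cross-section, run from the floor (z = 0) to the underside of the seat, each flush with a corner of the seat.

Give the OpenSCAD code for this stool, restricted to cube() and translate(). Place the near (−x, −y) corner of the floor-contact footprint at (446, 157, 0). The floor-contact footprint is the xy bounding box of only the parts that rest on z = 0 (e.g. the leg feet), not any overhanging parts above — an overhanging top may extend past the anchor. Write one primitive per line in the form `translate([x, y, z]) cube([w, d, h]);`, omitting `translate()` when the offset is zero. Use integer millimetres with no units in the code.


translate([446, 157, 382]) cube([330, 327, 36]);
translate([446, 157, 0]) cube([46, 46, 382]);
translate([730, 157, 0]) cube([46, 46, 382]);
translate([446, 438, 0]) cube([46, 46, 382]);
translate([730, 438, 0]) cube([46, 46, 382]);


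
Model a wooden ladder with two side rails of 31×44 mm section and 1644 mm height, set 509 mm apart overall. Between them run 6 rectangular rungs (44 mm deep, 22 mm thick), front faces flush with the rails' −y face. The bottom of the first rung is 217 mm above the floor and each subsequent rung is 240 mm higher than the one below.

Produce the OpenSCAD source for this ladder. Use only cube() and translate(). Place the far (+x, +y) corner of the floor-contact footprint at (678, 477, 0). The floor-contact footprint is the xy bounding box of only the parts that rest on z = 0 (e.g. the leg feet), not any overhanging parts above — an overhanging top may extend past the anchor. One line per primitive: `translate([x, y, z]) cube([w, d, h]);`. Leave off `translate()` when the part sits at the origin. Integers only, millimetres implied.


translate([169, 433, 0]) cube([31, 44, 1644]);
translate([647, 433, 0]) cube([31, 44, 1644]);
translate([200, 433, 217]) cube([447, 44, 22]);
translate([200, 433, 457]) cube([447, 44, 22]);
translate([200, 433, 697]) cube([447, 44, 22]);
translate([200, 433, 937]) cube([447, 44, 22]);
translate([200, 433, 1177]) cube([447, 44, 22]);
translate([200, 433, 1417]) cube([447, 44, 22]);


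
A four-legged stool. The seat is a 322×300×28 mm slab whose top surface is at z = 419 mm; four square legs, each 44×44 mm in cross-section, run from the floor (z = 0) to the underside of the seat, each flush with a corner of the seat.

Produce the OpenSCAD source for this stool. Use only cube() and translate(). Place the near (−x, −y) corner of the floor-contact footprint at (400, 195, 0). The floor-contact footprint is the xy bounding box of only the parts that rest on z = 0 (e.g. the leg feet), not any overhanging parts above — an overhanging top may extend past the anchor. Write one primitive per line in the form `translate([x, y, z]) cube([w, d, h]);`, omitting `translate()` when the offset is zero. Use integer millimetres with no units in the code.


translate([400, 195, 391]) cube([322, 300, 28]);
translate([400, 195, 0]) cube([44, 44, 391]);
translate([678, 195, 0]) cube([44, 44, 391]);
translate([400, 451, 0]) cube([44, 44, 391]);
translate([678, 451, 0]) cube([44, 44, 391]);


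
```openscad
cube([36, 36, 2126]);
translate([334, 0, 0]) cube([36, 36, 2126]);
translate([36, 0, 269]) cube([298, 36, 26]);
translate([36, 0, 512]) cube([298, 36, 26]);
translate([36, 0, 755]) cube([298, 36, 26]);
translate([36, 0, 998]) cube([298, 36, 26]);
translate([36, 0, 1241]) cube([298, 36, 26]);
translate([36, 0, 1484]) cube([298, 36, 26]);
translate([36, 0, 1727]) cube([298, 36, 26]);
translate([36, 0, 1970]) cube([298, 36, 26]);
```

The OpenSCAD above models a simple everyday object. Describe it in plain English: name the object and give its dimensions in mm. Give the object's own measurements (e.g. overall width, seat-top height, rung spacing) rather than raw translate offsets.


A straight ladder. Two 36×36 mm vertical rails, 2126 mm tall, stand 370 mm apart (outside-to-outside) with their front faces coplanar on the −y side. 8 rungs, each 36 mm deep and 26 mm tall, span between the inner faces of the rails, front faces flush with the rails. The lowest rung's underside is at z = 269 mm and rungs are spaced 243 mm apart (underside to underside).


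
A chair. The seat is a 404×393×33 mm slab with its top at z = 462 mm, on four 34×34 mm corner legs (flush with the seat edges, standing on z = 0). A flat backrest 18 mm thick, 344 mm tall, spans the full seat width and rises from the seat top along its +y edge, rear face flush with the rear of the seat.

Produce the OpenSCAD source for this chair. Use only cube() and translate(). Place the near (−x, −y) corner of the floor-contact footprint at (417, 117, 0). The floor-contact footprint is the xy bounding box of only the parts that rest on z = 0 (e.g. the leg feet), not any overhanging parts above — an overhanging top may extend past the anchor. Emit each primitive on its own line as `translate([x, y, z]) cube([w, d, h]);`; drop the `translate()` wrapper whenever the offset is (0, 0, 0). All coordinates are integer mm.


// leg_h = 462 - 33 = 429
translate([417, 117, 429]) cube([404, 393, 33]);
translate([417, 117, 0]) cube([34, 34, 429]);
translate([787, 117, 0]) cube([34, 34, 429]);
translate([417, 476, 0]) cube([34, 34, 429]);
translate([787, 476, 0]) cube([34, 34, 429]);
translate([417, 492, 462]) cube([404, 18, 344]);


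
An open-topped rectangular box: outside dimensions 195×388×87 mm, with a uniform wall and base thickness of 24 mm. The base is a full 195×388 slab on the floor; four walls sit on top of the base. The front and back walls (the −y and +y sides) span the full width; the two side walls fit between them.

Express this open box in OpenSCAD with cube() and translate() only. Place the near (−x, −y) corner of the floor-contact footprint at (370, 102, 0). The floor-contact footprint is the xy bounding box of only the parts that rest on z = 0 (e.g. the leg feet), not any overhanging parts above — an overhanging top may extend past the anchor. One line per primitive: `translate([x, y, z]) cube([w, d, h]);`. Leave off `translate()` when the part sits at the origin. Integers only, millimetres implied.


translate([370, 102, 0]) cube([195, 388, 24]);
translate([370, 102, 24]) cube([195, 24, 63]);
translate([370, 466, 24]) cube([195, 24, 63]);
translate([370, 126, 24]) cube([24, 340, 63]);
translate([541, 126, 24]) cube([24, 340, 63]);


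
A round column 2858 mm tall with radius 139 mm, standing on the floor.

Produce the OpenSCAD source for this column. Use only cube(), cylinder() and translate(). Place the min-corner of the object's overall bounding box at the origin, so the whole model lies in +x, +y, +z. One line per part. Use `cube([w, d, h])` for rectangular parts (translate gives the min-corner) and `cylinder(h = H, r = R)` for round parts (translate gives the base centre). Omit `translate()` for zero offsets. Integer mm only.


translate([139, 139, 0]) cylinder(h = 2858, r = 139);


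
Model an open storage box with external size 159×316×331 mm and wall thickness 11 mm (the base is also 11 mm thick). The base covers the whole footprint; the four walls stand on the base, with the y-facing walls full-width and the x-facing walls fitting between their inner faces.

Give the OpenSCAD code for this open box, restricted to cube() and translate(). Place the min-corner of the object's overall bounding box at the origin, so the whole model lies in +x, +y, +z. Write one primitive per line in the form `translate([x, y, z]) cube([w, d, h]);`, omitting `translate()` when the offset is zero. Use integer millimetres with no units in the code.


cube([159, 316, 11]);
translate([0, 0, 11]) cube([159, 11, 320]);
translate([0, 305, 11]) cube([159, 11, 320]);
translate([0, 11, 11]) cube([11, 294, 320]);
translate([148, 11, 11]) cube([11, 294, 320]);


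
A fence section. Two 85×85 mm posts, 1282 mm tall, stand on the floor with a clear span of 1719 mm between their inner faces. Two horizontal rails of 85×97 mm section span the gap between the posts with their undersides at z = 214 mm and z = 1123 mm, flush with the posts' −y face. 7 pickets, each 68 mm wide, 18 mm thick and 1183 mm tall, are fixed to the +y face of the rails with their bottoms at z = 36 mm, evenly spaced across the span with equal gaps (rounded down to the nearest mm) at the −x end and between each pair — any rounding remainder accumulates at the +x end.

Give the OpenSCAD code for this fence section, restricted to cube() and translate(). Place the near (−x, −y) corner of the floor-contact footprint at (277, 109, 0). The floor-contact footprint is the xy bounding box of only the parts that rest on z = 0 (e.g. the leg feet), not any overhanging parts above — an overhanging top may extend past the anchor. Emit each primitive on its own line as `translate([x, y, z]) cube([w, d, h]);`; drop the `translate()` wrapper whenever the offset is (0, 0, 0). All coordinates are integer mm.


translate([277, 109, 0]) cube([85, 85, 1282]);
translate([2081, 109, 0]) cube([85, 85, 1282]);
translate([362, 109, 214]) cube([1719, 85, 97]);
translate([362, 109, 1123]) cube([1719, 85, 97]);
translate([517, 194, 36]) cube([68, 18, 1183]);
translate([740, 194, 36]) cube([68, 18, 1183]);
translate([963, 194, 36]) cube([68, 18, 1183]);
translate([1186, 194, 36]) cube([68, 18, 1183]);
translate([1409, 194, 36]) cube([68, 18, 1183]);
translate([1632, 194, 36]) cube([68, 18, 1183]);
translate([1855, 194, 36]) cube([68, 18, 1183]);


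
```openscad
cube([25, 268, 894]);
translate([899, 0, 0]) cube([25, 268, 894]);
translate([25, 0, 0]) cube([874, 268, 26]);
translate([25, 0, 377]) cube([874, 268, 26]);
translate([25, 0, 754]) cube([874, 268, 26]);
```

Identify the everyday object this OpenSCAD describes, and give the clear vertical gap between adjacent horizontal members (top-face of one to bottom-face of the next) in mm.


A bookshelf. The clear shelf gap is 351 mm.

Two tall side panels with 3 horizontal boards between them — a bookshelf. The first two shelf undersides are at z = 0 and z = 377; with shelf thickness 26, the clear gap is 377 − 0 − 26 = 351 mm.


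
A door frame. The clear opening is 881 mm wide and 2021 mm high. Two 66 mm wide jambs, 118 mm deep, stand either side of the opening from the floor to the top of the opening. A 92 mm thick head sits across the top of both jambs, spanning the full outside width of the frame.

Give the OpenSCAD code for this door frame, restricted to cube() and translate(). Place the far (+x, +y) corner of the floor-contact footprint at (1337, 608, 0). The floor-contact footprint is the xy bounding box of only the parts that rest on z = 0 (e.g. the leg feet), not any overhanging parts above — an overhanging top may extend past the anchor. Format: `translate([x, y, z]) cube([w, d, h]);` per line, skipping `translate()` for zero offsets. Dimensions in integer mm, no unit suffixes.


translate([324, 490, 0]) cube([66, 118, 2021]);
translate([1271, 490, 0]) cube([66, 118, 2021]);
translate([324, 490, 2021]) cube([1013, 118, 92]);


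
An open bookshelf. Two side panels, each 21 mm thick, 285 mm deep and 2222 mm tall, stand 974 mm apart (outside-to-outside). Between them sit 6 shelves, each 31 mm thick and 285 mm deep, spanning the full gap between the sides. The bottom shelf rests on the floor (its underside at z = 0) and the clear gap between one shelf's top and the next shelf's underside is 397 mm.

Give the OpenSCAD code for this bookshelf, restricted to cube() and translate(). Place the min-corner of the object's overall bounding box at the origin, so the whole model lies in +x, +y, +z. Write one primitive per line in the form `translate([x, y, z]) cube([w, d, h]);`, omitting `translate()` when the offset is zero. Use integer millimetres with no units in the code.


cube([21, 285, 2222]);
translate([953, 0, 0]) cube([21, 285, 2222]);
translate([21, 0, 0]) cube([932, 285, 31]);
translate([21, 0, 428]) cube([932, 285, 31]);
translate([21, 0, 856]) cube([932, 285, 31]);
translate([21, 0, 1284]) cube([932, 285, 31]);
translate([21, 0, 1712]) cube([932, 285, 31]);
translate([21, 0, 2140]) cube([932, 285, 31]);


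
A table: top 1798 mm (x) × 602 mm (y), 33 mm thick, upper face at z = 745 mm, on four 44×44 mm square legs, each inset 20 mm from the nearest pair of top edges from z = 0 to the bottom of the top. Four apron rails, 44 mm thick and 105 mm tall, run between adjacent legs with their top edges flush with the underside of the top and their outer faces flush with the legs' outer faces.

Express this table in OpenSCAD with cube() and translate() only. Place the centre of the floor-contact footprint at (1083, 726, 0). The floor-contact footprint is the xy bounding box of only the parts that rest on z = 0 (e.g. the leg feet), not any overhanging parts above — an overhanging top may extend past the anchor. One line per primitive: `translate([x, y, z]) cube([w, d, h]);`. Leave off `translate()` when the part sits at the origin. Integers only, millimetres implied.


translate([184, 425, 712]) cube([1798, 602, 33]);
translate([204, 445, 0]) cube([44, 44, 712]);
translate([1918, 445, 0]) cube([44, 44, 712]);
translate([204, 963, 0]) cube([44, 44, 712]);
translate([1918, 963, 0]) cube([44, 44, 712]);
translate([248, 445, 607]) cube([1670, 44, 105]);
translate([248, 963, 607]) cube([1670, 44, 105]);
translate([204, 489, 607]) cube([44, 474, 105]);
translate([1918, 489, 607]) cube([44, 474, 105]);


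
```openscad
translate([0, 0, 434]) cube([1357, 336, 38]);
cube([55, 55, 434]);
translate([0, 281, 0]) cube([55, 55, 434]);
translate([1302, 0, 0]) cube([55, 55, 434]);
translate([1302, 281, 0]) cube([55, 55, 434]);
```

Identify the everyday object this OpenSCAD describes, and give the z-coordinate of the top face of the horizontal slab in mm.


A bench. The seat-top height is 472 mm.

A long slab on four corner posts — a bench. The slab sits at z = 434 with thickness 38, so the top is 434 + 38 = 472 mm.


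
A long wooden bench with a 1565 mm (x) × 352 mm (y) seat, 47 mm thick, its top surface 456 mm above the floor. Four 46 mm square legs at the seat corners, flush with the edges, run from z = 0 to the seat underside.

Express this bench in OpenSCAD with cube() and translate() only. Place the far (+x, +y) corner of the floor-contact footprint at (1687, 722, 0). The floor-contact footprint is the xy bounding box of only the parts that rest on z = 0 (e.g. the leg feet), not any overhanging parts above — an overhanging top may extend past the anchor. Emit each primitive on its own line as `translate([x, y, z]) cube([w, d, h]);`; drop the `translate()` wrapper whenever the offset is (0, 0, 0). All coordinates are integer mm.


// leg_h = 456 − 47 = 409
translate([122, 370, 409]) cube([1565, 352, 47]);
translate([122, 370, 0]) cube([46, 46, 409]);
translate([122, 676, 0]) cube([46, 46, 409]);
translate([1641, 370, 0]) cube([46, 46, 409]);
translate([1641, 676, 0]) cube([46, 46, 409]);


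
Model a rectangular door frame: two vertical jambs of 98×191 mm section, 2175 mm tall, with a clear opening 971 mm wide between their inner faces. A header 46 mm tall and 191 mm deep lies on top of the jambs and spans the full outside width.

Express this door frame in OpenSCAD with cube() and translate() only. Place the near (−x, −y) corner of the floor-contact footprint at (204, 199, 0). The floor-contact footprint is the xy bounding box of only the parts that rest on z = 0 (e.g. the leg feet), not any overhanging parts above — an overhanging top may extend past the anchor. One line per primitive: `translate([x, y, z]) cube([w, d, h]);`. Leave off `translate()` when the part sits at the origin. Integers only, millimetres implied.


translate([204, 199, 0]) cube([98, 191, 2175]);
translate([1273, 199, 0]) cube([98, 191, 2175]);
translate([204, 199, 2175]) cube([1167, 191, 46]);


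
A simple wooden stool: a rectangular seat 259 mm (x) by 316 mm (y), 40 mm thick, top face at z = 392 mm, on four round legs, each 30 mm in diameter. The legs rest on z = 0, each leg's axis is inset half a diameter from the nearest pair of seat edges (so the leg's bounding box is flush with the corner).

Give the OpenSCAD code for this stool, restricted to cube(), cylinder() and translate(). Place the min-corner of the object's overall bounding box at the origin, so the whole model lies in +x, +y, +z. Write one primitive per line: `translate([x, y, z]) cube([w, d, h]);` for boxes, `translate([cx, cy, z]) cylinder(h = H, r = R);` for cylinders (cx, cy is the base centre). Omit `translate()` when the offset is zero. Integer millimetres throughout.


translate([0, 0, 352]) cube([259, 316, 40]);
translate([15, 15, 0]) cylinder(h = 352, r = 15);
translate([244, 15, 0]) cylinder(h = 352, r = 15);
translate([15, 301, 0]) cylinder(h = 352, r = 15);
translate([244, 301, 0]) cylinder(h = 352, r = 15);


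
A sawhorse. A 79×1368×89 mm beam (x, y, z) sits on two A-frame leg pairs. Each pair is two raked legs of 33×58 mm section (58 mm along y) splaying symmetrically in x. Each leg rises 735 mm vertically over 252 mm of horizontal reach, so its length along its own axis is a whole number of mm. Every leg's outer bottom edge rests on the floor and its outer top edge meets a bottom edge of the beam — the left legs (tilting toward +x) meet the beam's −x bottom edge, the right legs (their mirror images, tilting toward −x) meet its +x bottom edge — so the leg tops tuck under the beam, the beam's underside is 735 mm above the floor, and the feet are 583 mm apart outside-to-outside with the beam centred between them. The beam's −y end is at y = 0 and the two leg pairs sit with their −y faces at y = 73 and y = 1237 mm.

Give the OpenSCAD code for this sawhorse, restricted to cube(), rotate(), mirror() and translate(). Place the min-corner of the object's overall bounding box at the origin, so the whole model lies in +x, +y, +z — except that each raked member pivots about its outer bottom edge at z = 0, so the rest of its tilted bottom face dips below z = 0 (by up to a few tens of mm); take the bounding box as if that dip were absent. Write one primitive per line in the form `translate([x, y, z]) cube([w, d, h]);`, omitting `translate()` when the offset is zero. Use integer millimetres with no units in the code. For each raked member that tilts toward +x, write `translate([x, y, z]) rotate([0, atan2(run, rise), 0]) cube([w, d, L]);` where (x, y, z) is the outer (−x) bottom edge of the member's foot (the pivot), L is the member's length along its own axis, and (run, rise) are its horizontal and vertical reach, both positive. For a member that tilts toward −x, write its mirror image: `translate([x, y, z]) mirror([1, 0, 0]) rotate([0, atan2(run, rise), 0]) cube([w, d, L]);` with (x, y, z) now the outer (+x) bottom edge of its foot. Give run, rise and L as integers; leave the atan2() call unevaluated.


// leg length = √(252² + 735²) = 777
// right-leg outer foot x = 2·252 + 79 = 583
// beam min-corner = (252, 0, 735)
translate([252, 0, 735]) cube([79, 1368, 89]);
translate([0, 73, 0]) rotate([0, atan2(252, 735), 0]) cube([33, 58, 777]);
translate([583, 73, 0]) mirror([1, 0, 0]) rotate([0, atan2(252, 735), 0]) cube([33, 58, 777]);
translate([0, 1237, 0]) rotate([0, atan2(252, 735), 0]) cube([33, 58, 777]);
translate([583, 1237, 0]) mirror([1, 0, 0]) rotate([0, atan2(252, 735), 0]) cube([33, 58, 777]);


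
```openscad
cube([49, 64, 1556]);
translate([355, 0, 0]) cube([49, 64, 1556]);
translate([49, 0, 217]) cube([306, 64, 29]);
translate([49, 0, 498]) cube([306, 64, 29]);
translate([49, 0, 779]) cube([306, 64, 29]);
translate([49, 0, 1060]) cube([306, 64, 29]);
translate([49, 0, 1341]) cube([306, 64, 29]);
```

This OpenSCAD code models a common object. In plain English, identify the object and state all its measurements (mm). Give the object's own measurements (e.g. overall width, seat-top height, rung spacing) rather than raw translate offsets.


A straight ladder. Two 49×64 mm vertical rails, 1556 mm tall, stand 404 mm apart (outside-to-outside) with their front faces coplanar on the −y side. 5 rungs, each 64 mm deep and 29 mm tall, span between the inner faces of the rails, front faces flush with the rails. The lowest rung's underside is at z = 217 mm and rungs are spaced 281 mm apart (underside to underside).


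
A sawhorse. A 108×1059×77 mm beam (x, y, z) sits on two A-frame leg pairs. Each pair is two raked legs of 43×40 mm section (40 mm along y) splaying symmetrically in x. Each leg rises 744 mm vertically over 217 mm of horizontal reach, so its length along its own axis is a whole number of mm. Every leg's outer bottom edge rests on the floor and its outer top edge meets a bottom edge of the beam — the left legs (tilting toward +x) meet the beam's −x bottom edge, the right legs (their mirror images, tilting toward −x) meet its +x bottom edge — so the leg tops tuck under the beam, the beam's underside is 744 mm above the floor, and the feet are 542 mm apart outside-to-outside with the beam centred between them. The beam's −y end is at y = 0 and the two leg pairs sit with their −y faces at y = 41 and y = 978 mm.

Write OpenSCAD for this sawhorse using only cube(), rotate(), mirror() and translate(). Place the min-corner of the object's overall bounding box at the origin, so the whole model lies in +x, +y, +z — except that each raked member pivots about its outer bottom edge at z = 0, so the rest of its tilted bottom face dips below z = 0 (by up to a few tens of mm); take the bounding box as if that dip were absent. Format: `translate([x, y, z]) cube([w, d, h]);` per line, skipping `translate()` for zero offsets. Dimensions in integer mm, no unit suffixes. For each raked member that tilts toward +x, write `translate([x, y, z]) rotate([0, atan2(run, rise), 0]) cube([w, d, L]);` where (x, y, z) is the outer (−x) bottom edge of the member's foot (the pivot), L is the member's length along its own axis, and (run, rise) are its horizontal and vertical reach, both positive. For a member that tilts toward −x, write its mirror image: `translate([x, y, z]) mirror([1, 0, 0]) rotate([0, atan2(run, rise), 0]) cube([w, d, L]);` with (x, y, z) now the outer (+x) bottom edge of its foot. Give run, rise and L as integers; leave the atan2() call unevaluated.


translate([217, 0, 744]) cube([108, 1059, 77]);
translate([0, 41, 0]) rotate([0, atan2(217, 744), 0]) cube([43, 40, 775]);
translate([542, 41, 0]) mirror([1, 0, 0]) rotate([0, atan2(217, 744), 0]) cube([43, 40, 775]);
translate([0, 978, 0]) rotate([0, atan2(217, 744), 0]) cube([43, 40, 775]);
translate([542, 978, 0]) mirror([1, 0, 0]) rotate([0, atan2(217, 744), 0]) cube([43, 40, 775]);


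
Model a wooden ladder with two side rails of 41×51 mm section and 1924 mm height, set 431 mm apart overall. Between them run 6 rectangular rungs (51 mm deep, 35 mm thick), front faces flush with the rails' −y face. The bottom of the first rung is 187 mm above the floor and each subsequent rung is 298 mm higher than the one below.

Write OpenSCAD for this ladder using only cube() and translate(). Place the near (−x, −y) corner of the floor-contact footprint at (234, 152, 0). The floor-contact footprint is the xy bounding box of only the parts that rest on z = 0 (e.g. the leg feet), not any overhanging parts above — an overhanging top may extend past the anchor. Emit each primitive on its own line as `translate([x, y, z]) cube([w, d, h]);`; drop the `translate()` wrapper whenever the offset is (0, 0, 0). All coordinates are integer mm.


translate([234, 152, 0]) cube([41, 51, 1924]);
translate([624, 152, 0]) cube([41, 51, 1924]);
translate([275, 152, 187]) cube([349, 51, 35]);
translate([275, 152, 485]) cube([349, 51, 35]);
translate([275, 152, 783]) cube([349, 51, 35]);
translate([275, 152, 1081]) cube([349, 51, 35]);
translate([275, 152, 1379]) cube([349, 51, 35]);
translate([275, 152, 1677]) cube([349, 51, 35]);


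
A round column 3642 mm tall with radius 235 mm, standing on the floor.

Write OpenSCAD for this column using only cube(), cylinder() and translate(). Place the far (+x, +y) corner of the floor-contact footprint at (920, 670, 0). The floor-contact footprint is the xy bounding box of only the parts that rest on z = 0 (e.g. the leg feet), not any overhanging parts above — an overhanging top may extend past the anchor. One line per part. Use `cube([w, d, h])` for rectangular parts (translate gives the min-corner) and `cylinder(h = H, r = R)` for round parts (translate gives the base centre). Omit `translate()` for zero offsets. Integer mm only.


translate([685, 435, 0]) cylinder(h = 3642, r = 235);


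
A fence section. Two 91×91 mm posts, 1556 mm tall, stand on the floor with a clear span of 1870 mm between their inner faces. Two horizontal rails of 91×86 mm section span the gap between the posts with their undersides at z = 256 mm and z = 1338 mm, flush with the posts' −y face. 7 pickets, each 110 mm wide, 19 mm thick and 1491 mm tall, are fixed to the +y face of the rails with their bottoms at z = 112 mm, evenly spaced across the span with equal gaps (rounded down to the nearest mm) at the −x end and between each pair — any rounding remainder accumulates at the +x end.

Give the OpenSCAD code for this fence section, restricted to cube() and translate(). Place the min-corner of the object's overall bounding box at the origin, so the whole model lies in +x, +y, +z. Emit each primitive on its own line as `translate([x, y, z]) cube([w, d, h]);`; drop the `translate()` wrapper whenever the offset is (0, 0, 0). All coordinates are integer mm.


cube([91, 91, 1556]);
translate([1961, 0, 0]) cube([91, 91, 1556]);
translate([91, 0, 256]) cube([1870, 91, 86]);
translate([91, 0, 1338]) cube([1870, 91, 86]);
translate([228, 91, 112]) cube([110, 19, 1491]);
translate([475, 91, 112]) cube([110, 19, 1491]);
translate([722, 91, 112]) cube([110, 19, 1491]);
translate([969, 91, 112]) cube([110, 19, 1491]);
translate([1216, 91, 112]) cube([110, 19, 1491]);
translate([1463, 91, 112]) cube([110, 19, 1491]);
translate([1710, 91, 112]) cube([110, 19, 1491]);


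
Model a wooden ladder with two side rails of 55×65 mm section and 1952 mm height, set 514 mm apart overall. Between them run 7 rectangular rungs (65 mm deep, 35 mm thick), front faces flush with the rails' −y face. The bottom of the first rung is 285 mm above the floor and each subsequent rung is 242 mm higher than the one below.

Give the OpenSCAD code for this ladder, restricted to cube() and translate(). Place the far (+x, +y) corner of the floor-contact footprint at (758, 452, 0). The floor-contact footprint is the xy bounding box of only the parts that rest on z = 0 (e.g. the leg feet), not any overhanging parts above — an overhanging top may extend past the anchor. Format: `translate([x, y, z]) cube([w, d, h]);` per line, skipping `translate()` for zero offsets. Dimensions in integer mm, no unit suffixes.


translate([244, 387, 0]) cube([55, 65, 1952]);
translate([703, 387, 0]) cube([55, 65, 1952]);
translate([299, 387, 285]) cube([404, 65, 35]);
translate([299, 387, 527]) cube([404, 65, 35]);
translate([299, 387, 769]) cube([404, 65, 35]);
translate([299, 387, 1011]) cube([404, 65, 35]);
translate([299, 387, 1253]) cube([404, 65, 35]);
translate([299, 387, 1495]) cube([404, 65, 35]);
translate([299, 387, 1737]) cube([404, 65, 35]);


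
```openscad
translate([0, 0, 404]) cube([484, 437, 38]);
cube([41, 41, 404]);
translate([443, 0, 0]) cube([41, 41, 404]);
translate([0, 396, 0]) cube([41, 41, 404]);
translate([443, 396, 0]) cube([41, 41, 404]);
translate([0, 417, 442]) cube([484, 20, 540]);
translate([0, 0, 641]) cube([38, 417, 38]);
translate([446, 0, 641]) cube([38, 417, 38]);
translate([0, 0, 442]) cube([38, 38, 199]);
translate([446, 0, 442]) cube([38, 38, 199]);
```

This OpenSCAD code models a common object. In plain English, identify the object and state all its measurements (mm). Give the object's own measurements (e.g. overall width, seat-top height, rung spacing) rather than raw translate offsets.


A chair. The seat is a 484×437×38 mm slab with its top at z = 442 mm, on four 41×41 mm corner legs (flush with the seat edges, standing on z = 0). A flat backrest 20 mm thick, 540 mm tall, spans the full seat width and rises from the seat top along its +y edge, rear face flush with the rear of the seat. Two armrests of 38×38 mm section run along each side from the seat's front edge to the front of the backrest, top faces 237 mm above the seat top and outer faces flush with the seat's x-edges; a 38×38 mm post under the front of each armrest stands on the seat at the front corner.


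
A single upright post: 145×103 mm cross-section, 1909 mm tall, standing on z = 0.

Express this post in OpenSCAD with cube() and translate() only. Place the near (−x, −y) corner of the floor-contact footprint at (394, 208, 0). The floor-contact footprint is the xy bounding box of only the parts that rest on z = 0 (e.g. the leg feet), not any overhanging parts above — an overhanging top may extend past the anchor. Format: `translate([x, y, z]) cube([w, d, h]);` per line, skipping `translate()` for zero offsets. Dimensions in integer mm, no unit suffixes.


translate([394, 208, 0]) cube([145, 103, 1909]);


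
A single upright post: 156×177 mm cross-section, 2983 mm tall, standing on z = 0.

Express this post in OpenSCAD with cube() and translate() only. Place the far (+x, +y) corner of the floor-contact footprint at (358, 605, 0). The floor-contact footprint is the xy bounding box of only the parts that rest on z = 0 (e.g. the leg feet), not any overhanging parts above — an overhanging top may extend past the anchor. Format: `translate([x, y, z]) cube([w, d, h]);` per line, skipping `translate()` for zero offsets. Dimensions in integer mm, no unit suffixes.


translate([202, 428, 0]) cube([156, 177, 2983]);


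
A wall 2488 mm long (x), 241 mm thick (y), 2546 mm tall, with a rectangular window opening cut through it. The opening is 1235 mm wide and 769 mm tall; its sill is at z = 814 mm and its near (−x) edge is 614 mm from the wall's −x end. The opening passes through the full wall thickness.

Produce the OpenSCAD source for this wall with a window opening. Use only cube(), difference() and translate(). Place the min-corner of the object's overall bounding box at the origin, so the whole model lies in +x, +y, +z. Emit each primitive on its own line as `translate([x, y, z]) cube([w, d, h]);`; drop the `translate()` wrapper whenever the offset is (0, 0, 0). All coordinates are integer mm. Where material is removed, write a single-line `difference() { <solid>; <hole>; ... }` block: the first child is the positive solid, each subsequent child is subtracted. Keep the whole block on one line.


difference() { cube([2488, 241, 2546]); translate([614, 0, 814]) cube([1235, 241, 769]); }
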